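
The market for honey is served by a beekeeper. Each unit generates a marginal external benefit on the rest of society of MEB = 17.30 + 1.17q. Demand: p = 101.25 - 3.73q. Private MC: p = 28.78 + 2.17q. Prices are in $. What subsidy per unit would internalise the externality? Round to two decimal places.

subsidy = $39.51 per unit

Social marginal cost = private MC − MEB = 11.48 + q.
Set SMC = demand: 11.48 + q = 101.25 - 3.73q → q* = 18.9789.
The Pigouvian subsidy equals MEB at q*: 17.30 + 1.17×18.9789 = 39.5053.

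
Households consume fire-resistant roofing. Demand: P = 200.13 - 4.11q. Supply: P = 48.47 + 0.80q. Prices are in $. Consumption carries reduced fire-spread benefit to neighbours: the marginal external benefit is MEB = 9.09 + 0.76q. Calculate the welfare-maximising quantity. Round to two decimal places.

q* = 38.73

Social marginal benefit = demand + MEB = 209.22 - 3.35q.
Set SMB = MC: 209.22 - 3.35q = 48.47 + 0.80q → q* = 38.7349.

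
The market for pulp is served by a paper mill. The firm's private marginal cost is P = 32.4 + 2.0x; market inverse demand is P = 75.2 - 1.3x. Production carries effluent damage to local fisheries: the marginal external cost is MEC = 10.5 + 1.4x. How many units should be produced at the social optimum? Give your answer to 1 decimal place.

x* = 6.9

Social marginal cost = private MC + MEC = 42.9 + 3.4x.
Set SMC = demand: 42.9 + 3.4x = 75.2 - 1.3x → x* = 6.8723.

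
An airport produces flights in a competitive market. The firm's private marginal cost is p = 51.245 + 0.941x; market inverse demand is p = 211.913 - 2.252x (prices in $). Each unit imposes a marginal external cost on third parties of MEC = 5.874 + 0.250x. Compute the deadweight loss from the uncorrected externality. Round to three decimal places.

Market equilibrium (private): 51.245 + 0.941x = 211.913 - 2.252x → x_m = 50.3188.
Social marginal cost = private MC + MEC = 57.119 + 1.191x.
Set SMC = demand: 57.119 + 1.191x = 211.913 - 2.252x → x* = 44.9590.
Between x* and x_m the wedge SMC − demand runs linearly from 0 to MEC(x_m), so the loss is a triangle.
DWL = ½ × 5.3598 × 18.4537 = 49.4541.

DWL = $49.454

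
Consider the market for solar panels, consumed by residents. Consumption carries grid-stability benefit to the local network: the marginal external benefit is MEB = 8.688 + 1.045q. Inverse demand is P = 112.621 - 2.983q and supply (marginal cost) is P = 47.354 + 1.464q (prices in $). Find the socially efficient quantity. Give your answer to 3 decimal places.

q* = 21.739

Social marginal benefit = demand + MEB = 121.309 - 1.938q.
Set SMB = MC: 121.309 - 1.938q = 47.354 + 1.464q → q* = 21.7387.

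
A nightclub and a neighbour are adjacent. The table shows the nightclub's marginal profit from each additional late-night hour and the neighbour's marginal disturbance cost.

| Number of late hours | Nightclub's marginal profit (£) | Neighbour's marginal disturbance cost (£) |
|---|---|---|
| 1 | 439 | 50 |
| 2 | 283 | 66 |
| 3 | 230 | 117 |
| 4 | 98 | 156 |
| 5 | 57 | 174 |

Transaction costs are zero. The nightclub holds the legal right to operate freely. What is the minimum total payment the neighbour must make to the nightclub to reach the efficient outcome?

Left alone the nightclub would choose level 5 (marginal profit stays positive).
Efficient level: k* = 3 (marginal profit ≥ marginal disturbance cost through 3).
The neighbour must at least cover the nightclub's forgone profit from cutting 5→3: 98 + 57 = 155.

£155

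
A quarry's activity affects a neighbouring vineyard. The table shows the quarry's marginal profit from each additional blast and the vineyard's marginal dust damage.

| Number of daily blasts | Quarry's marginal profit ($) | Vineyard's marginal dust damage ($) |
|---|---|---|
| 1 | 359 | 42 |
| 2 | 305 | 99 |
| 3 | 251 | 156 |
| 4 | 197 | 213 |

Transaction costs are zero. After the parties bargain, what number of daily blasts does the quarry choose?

Bargaining reaches the level where marginal profit last exceeds marginal dust damage.
That holds through level 3 (251 ≥ 156) but not at 4 (197 < 213).

3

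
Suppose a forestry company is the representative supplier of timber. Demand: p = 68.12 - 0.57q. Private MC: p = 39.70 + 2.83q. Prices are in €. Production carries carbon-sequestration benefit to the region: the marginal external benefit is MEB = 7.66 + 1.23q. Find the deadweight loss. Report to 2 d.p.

DWL = €74.17

Market equilibrium (private): 39.70 + 2.83q = 68.12 - 0.57q → q_m = 8.3588.
Social marginal cost = private MC − MEB = 32.04 + 1.60q.
Set SMC = demand: 32.04 + 1.60q = 68.12 - 0.57q → q* = 16.6267.
The loss is the area between SMC and demand from q* to q_m; with linear curves that's a triangle of height MEB(q_m).
DWL = ½ × 8.2679 × 17.9414 = 74.1689.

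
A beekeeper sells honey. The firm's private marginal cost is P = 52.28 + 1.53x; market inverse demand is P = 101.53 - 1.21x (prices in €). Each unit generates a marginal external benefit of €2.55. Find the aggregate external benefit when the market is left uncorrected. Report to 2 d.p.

€45.83

Market equilibrium (private): 52.28 + 1.53x = 101.53 - 1.21x → x_m = 17.9745.
Total external benefit = MEB × x_m = 2.55 × 17.9745 = 45.8350.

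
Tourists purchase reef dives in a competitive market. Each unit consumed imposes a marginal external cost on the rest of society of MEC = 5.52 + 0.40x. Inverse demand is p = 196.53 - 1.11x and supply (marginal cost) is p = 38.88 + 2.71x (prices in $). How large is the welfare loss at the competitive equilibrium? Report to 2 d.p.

Market equilibrium (private): 38.88 + 2.71x = 196.53 - 1.11x → x_m = 41.2696.
Social marginal benefit = demand − MEC = 191.01 - 1.51x.
Set SMB = MC: 191.01 - 1.51x = 38.88 + 2.71x → x* = 36.0498.
The welfare-loss triangle has base |x_m − x*| and height MEC(x_m) (the vertical gap between SMB and MC is zero at x* and MEC at x_m).
DWL = ½ × 5.2198 × 22.0279 = 57.4906.

DWL = $57.49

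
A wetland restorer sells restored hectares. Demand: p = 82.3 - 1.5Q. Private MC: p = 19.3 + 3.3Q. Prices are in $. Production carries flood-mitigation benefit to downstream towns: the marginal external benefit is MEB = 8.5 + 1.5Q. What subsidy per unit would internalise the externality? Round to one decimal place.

subsidy = $41.0 per unit

Social marginal cost = private MC − MEB = 10.8 + 1.8Q.
Set SMC = demand: 10.8 + 1.8Q = 82.3 - 1.5Q → Q* = 21.6667.
The Pigouvian subsidy equals MEB at Q*: 8.5 + 1.5×21.6667 = 41.0001.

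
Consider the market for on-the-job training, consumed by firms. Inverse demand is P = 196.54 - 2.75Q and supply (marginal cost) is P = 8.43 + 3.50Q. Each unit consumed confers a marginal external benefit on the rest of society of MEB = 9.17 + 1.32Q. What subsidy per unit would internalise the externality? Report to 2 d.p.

Social marginal benefit = demand + MEB = 205.71 - 1.43Q.
Set SMB = MC: 205.71 - 1.43Q = 8.43 + 3.50Q → Q* = 40.0162.
The Pigouvian subsidy equals MEB at Q*: 9.17 + 1.32×40.0162 = 61.9914.

subsidy = 61.99 per unit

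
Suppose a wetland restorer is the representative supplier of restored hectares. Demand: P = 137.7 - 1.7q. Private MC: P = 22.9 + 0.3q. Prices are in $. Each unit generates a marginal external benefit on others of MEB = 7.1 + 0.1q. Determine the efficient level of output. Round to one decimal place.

Social marginal cost = private MC − MEB = 15.8 + 0.2q.
Set SMC = demand: 15.8 + 0.2q = 137.7 - 1.7q → q* = 64.1579.

q* = 64.2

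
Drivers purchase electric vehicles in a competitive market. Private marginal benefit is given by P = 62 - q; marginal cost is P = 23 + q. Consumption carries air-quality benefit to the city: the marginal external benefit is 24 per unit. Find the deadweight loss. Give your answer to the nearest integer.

Market equilibrium (private): 23 + q = 62 - q → q_m = 19.5000.
Social marginal benefit = demand + MEB = 86 - q.
Set SMB = MC: 86 - q = 23 + q → q* = 31.5000.
Between q* and q_m the wedge SMB − MC runs linearly from 0 to MEB(q_m), so the loss is a triangle.
DWL = ½ × 12.0000 × 24.0000 = 144.0000.

DWL = 144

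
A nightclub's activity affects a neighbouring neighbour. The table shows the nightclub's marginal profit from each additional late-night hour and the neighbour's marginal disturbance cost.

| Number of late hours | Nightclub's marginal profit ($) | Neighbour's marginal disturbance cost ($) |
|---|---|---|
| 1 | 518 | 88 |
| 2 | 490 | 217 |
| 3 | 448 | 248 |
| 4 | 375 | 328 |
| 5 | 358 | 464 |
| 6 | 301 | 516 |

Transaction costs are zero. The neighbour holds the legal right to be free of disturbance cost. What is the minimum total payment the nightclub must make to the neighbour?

Efficient level: marginal profit ≥ marginal disturbance cost through level 4, so k* = 4.
With the neighbour holding the right, the nightclub must at least compensate total damage at k*: 88 + 217 + 248 + 328 = 881.

$881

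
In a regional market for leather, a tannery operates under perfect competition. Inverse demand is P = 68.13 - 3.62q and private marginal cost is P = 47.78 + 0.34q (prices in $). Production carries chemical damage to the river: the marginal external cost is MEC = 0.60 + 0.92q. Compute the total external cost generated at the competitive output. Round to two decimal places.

Market equilibrium (private): 47.78 + 0.34q = 68.13 - 3.62q → q_m = 5.1389.
Total external cost = ∫₀^{q_m} (0.60 + 0.92q) dq = 0.60×5.1389 + ½×0.92×5.1389² = 15.2312.

$15.23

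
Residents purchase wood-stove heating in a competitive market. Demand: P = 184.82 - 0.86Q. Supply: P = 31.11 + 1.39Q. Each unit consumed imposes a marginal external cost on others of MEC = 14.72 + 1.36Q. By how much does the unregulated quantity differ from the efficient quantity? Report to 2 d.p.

Market equilibrium (private): 31.11 + 1.39Q = 184.82 - 0.86Q → Q_m = 68.3156.
Social marginal benefit = demand − MEC = 170.10 - 2.22Q.
Set SMB = MC: 170.10 - 2.22Q = 31.11 + 1.39Q → Q* = 38.5014.
Gap = |68.3156 − 38.5014| = 29.8142.

29.81 units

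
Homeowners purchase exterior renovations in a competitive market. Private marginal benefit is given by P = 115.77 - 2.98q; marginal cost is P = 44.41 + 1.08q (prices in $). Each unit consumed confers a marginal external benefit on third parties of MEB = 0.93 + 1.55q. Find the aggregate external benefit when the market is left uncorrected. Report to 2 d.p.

Market equilibrium (private): 44.41 + 1.08q = 115.77 - 2.98q → q_m = 17.5764.
Total external benefit = ∫₀^{q_m} (0.93 + 1.55q) dq = 0.93×17.5764 + ½×1.55×17.5764² = 255.7667.

$255.77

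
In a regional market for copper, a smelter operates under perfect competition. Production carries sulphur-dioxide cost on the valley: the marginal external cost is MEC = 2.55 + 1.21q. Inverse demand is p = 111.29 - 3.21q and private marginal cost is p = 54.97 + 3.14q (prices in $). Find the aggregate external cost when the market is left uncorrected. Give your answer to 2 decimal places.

Market equilibrium (private): 54.97 + 3.14q = 111.29 - 3.21q → q_m = 8.8693.
Total external cost = ∫₀^{q_m} (2.55 + 1.21q) dq = 2.55×8.8693 + ½×1.21×8.8693² = 70.2087.

$70.21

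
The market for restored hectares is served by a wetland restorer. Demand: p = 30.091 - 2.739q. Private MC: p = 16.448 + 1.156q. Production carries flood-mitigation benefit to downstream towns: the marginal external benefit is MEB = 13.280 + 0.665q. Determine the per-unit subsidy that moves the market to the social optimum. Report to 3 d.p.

subsidy = 18.823 per unit

Social marginal cost = private MC − MEB = 3.168 + 0.491q.
Set SMC = demand: 3.168 + 0.491q = 30.091 - 2.739q → q* = 8.3353.
The Pigouvian subsidy equals MEB at q*: 13.280 + 0.665×8.3353 = 18.8230.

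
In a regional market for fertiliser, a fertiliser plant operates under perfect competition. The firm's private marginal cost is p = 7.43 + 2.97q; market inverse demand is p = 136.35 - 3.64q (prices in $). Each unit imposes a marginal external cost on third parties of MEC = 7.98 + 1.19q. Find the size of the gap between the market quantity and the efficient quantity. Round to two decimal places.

4.00 units

Market equilibrium (private): 7.43 + 2.97q = 136.35 - 3.64q → q_m = 19.5038.
Social marginal cost = private MC + MEC = 15.41 + 4.16q.
Set SMC = demand: 15.41 + 4.16q = 136.35 - 3.64q → q* = 15.5051.
Gap = |19.5038 − 15.5051| = 3.9987.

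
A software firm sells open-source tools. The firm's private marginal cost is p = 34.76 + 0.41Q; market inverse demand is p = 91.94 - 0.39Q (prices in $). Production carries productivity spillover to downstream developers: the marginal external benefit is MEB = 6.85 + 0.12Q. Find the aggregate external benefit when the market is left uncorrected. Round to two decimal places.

Market equilibrium (private): 34.76 + 0.41Q = 91.94 - 0.39Q → Q_m = 71.4750.
Total external benefit = ∫₀^{Q_m} (6.85 + 0.12Q) dQ = 6.85×71.4750 + ½×0.12×71.4750² = 796.1243.

$796.12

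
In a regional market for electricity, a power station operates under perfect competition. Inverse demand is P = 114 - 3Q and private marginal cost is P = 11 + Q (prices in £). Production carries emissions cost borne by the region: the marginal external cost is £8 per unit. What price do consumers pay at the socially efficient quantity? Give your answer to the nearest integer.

Social marginal cost = private MC + MEC = 19 + Q.
Set SMC = demand: 19 + Q = 114 - 3Q → Q* = 23.7500.
Consumer price on the demand curve at Q*: 114 − 3×23.7500 = 42.7500.

P = £43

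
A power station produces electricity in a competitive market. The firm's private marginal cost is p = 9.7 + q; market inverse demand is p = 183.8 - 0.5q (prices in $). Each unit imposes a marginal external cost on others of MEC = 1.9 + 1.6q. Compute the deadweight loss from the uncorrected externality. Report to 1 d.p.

DWL = $5676.8

Market equilibrium (private): 9.7 + q = 183.8 - 0.5q → q_m = 116.0667.
Social marginal cost = private MC + MEC = 11.6 + 2.6q.
Set SMC = demand: 11.6 + 2.6q = 183.8 - 0.5q → q* = 55.5484.
The loss is the area between SMC and demand from q* to q_m; with linear curves that's a triangle of height MEC(q_m).
DWL = ½ × 60.5183 × 187.6067 = 5676.8193.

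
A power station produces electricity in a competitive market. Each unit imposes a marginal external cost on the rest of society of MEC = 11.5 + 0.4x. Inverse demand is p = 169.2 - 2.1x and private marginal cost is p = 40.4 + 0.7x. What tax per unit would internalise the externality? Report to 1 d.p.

tax = 26.2 per unit

Social marginal cost = private MC + MEC = 51.9 + 1.1x.
Set SMC = demand: 51.9 + 1.1x = 169.2 - 2.1x → x* = 36.6563.
The Pigouvian tax equals MEC at x*: 11.5 + 0.4×36.6563 = 26.1625.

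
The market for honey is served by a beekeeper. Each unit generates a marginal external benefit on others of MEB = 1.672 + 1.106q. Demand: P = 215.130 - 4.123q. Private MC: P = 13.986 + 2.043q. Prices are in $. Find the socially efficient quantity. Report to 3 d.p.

q* = 40.082

Social marginal cost = private MC − MEB = 12.314 + 0.937q.
Set SMC = demand: 12.314 + 0.937q = 215.130 - 4.123q → q* = 40.0822.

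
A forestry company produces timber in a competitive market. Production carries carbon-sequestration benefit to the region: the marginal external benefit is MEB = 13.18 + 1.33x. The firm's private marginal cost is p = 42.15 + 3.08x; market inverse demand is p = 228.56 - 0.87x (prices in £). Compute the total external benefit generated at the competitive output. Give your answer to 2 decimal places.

Market equilibrium (private): 42.15 + 3.08x = 228.56 - 0.87x → x_m = 47.1924.
Total external benefit = ∫₀^{x_m} (13.18 + 1.33x) dx = 13.18×47.1924 + ½×1.33×47.1924² = 2103.0324.

£2103.03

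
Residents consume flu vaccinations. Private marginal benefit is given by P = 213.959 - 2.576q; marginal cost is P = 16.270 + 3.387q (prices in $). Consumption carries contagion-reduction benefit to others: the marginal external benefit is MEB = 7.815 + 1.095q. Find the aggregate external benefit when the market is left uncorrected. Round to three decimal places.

$860.842

Market equilibrium (private): 16.270 + 3.387q = 213.959 - 2.576q → q_m = 33.1526.
Total external benefit = ∫₀^{q_m} (7.815 + 1.095q) dq = 7.815×33.1526 + ½×1.095×33.1526² = 860.8420.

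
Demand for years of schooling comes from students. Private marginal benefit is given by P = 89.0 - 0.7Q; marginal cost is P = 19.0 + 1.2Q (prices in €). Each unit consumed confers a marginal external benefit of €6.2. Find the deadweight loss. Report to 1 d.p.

Market equilibrium (private): 19.0 + 1.2Q = 89.0 - 0.7Q → Q_m = 36.8421.
Social marginal benefit = demand + MEB = 95.2 - 0.7Q.
Set SMB = MC: 95.2 - 0.7Q = 19.0 + 1.2Q → Q* = 40.1053.
Between Q* and Q_m the wedge SMB − MC runs linearly from 0 to MEB(Q_m), so the loss is a triangle.
DWL = ½ × 3.2632 × 6.2000 = 10.1159.

DWL = €10.1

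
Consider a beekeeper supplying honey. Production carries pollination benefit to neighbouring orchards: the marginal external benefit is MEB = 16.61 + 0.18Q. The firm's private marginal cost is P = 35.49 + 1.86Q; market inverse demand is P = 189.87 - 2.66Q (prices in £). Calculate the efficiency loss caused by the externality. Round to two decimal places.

DWL = £59.67

Market equilibrium (private): 35.49 + 1.86Q = 189.87 - 2.66Q → Q_m = 34.1549.
Social marginal cost = private MC − MEB = 18.88 + 1.68Q.
Set SMC = demand: 18.88 + 1.68Q = 189.87 - 2.66Q → Q* = 39.3986.
The welfare-loss triangle has base |Q_m − Q*| and height MEB(Q_m) (the vertical gap between SMC and demand is zero at Q* and MEB at Q_m).
DWL = ½ × 5.2437 × 22.7579 = 59.6678.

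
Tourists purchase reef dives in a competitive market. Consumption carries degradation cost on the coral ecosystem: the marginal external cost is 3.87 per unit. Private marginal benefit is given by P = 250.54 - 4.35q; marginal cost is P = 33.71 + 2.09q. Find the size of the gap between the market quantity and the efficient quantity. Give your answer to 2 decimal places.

0.60 units

Market equilibrium (private): 33.71 + 2.09q = 250.54 - 4.35q → q_m = 33.6693.
Social marginal benefit = demand − MEC = 246.67 - 4.35q.
Set SMB = MC: 246.67 - 4.35q = 33.71 + 2.09q → q* = 33.0683.
Gap = |33.6693 − 33.0683| = 0.6010.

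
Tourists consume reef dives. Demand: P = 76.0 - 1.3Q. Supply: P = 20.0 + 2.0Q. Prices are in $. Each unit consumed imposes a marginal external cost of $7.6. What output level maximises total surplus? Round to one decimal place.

Social marginal benefit = demand − MEC = 68.4 - 1.3Q.
Set SMB = MC: 68.4 - 1.3Q = 20.0 + 2.0Q → Q* = 14.6667.

Q* = 14.7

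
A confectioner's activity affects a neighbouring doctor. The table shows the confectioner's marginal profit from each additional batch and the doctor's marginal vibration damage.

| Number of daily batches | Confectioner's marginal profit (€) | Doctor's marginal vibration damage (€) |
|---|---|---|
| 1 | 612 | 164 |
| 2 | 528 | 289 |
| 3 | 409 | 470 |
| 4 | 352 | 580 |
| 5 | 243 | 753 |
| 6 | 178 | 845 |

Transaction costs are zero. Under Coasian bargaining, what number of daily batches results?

2

Bargaining reaches the level where marginal profit last exceeds marginal vibration damage.
That holds through level 2 (528 ≥ 289) but not at 3 (409 < 470).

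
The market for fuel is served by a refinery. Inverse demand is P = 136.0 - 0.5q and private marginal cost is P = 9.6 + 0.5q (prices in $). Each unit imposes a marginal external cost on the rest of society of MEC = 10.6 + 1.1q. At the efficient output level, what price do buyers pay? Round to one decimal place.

Social marginal cost = private MC + MEC = 20.2 + 1.6q.
Set SMC = demand: 20.2 + 1.6q = 136.0 - 0.5q → q* = 55.1429.
Consumer price on the demand curve at q*: 136.0 − 0.5×55.1429 = 108.4286.

P = $108.4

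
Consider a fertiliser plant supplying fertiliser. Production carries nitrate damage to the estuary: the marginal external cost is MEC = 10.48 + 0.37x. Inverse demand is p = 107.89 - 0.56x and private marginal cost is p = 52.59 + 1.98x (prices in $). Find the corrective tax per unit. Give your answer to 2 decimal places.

Social marginal cost = private MC + MEC = 63.07 + 2.35x.
Set SMC = demand: 63.07 + 2.35x = 107.89 - 0.56x → x* = 15.4021.
The Pigouvian tax equals MEC at x*: 10.48 + 0.37×15.4021 = 16.1788.

tax = $16.18 per unit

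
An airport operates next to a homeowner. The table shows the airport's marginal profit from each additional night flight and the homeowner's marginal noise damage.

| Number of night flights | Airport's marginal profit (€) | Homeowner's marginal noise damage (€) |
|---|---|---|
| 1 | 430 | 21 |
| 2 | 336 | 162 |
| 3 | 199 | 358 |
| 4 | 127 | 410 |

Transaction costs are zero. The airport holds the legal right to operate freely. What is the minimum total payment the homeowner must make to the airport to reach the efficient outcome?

€326

Left alone the airport would choose level 4 (marginal profit stays positive).
Efficient level: k* = 2 (marginal profit ≥ marginal noise damage through 2).
The homeowner must at least cover the airport's forgone profit from cutting 4→2: 199 + 127 = 326.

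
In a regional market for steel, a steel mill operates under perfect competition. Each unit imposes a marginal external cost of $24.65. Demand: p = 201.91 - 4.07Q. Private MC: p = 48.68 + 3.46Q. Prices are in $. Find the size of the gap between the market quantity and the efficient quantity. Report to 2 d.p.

Market equilibrium (private): 48.68 + 3.46Q = 201.91 - 4.07Q → Q_m = 20.3493.
Social marginal cost = private MC + MEC = 73.33 + 3.46Q.
Set SMC = demand: 73.33 + 3.46Q = 201.91 - 4.07Q → Q* = 17.0757.
Gap = |20.3493 − 17.0757| = 3.2736.

3.27 units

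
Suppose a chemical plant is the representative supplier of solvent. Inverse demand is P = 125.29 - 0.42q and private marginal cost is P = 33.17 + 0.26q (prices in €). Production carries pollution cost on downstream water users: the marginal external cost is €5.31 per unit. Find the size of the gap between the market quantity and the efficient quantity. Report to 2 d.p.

Market equilibrium (private): 33.17 + 0.26q = 125.29 - 0.42q → q_m = 135.4706.
Social marginal cost = private MC + MEC = 38.48 + 0.26q.
Set SMC = demand: 38.48 + 0.26q = 125.29 - 0.42q → q* = 127.6618.
Gap = |135.4706 − 127.6618| = 7.8088.

7.81 units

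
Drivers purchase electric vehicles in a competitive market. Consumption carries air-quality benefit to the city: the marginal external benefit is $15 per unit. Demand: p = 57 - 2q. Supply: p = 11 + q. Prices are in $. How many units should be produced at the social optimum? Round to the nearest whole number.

Social marginal benefit = demand + MEB = 72 - 2q.
Set SMB = MC: 72 - 2q = 11 + q → q* = 20.3333.

q* = 20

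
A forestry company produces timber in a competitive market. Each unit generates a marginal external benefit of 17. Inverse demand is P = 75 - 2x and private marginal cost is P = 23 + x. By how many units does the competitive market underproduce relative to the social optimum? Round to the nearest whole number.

6 units

Market equilibrium (private): 23 + x = 75 - 2x → x_m = 17.3333.
Social marginal cost = private MC − MEB = 6 + x.
Set SMC = demand: 6 + x = 75 - 2x → x* = 23.0000.
Gap = |17.3333 − 23.0000| = 5.6667.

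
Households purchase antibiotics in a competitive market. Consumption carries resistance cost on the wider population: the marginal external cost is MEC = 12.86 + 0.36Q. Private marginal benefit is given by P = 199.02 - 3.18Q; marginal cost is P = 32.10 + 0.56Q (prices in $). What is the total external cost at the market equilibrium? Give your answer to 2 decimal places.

Market equilibrium (private): 32.10 + 0.56Q = 199.02 - 3.18Q → Q_m = 44.6310.
Total external cost = ∫₀^{Q_m} (12.86 + 0.36Q) dQ = 12.86×44.6310 + ½×0.36×44.6310² = 932.5014.

$932.50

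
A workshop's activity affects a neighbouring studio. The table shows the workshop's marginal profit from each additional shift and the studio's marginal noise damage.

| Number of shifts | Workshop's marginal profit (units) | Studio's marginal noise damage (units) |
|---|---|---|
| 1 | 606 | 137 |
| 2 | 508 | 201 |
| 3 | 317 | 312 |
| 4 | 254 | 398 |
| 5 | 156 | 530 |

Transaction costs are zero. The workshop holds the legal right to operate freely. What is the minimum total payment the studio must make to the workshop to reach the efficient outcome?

Left alone the workshop would choose level 5 (marginal profit stays positive).
Efficient level: k* = 3 (marginal profit ≥ marginal noise damage through 3).
The studio must at least cover the workshop's forgone profit from cutting 5→3: 254 + 156 = 410.

410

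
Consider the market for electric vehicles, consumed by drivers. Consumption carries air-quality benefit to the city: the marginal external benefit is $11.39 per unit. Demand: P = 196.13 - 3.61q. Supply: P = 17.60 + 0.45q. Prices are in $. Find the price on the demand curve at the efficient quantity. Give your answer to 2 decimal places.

P = $27.26

Social marginal benefit = demand + MEB = 207.52 - 3.61q.
Set SMB = MC: 207.52 - 3.61q = 17.60 + 0.45q → q* = 46.7783.
Consumer price on the demand curve at q*: 196.13 − 3.61×46.7783 = 27.2603.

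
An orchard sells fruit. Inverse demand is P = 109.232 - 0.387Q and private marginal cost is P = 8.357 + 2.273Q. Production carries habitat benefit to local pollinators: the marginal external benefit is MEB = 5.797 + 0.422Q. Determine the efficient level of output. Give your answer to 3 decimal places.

Q* = 47.664

Social marginal cost = private MC − MEB = 2.560 + 1.851Q.
Set SMC = demand: 2.560 + 1.851Q = 109.232 - 0.387Q → Q* = 47.6640.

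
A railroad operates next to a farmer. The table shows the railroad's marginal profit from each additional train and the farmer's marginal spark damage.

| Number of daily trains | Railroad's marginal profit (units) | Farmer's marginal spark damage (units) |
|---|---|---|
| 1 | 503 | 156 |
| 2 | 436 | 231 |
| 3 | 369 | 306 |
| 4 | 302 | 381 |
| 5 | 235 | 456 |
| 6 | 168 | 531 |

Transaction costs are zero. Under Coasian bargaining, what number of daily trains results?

3

Bargaining reaches the level where marginal profit last exceeds marginal spark damage.
That holds through level 3 (369 ≥ 306) but not at 4 (302 < 381).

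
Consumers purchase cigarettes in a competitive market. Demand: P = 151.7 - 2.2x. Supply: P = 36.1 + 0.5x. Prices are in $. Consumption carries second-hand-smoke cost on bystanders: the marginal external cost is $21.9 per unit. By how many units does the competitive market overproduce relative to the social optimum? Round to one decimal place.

Market equilibrium (private): 36.1 + 0.5x = 151.7 - 2.2x → x_m = 42.8148.
Social marginal benefit = demand − MEC = 129.8 - 2.2x.
Set SMB = MC: 129.8 - 2.2x = 36.1 + 0.5x → x* = 34.7037.
Gap = |42.8148 − 34.7037| = 8.1111.

8.1 units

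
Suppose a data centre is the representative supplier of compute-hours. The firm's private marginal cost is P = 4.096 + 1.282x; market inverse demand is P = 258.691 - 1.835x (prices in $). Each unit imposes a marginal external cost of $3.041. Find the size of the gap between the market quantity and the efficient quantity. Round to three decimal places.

Market equilibrium (private): 4.096 + 1.282x = 258.691 - 1.835x → x_m = 81.6795.
Social marginal cost = private MC + MEC = 7.137 + 1.282x.
Set SMC = demand: 7.137 + 1.282x = 258.691 - 1.835x → x* = 80.7039.
Gap = |81.6795 − 80.7039| = 0.9756.

0.976 units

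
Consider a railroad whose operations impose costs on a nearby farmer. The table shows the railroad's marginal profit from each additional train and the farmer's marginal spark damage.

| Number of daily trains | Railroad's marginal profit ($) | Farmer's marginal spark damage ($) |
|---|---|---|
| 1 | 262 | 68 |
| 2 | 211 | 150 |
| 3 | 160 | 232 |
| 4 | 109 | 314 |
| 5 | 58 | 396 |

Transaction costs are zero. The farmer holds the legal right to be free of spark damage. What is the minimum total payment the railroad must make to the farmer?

Efficient level: marginal profit ≥ marginal spark damage through level 2, so k* = 2.
With the farmer holding the right, the railroad must at least compensate total damage at k*: 68 + 150 = 218.

$218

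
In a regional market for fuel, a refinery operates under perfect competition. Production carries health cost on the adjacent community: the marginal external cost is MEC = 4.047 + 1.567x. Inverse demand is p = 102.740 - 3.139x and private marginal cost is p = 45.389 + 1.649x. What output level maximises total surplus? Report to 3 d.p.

Social marginal cost = private MC + MEC = 49.436 + 3.216x.
Set SMC = demand: 49.436 + 3.216x = 102.740 - 3.139x → x* = 8.3877.

x* = 8.388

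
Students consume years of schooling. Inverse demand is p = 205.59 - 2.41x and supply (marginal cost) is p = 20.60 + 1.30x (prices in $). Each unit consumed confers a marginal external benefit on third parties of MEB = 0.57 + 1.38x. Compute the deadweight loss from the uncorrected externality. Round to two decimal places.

DWL = $1032.97

Market equilibrium (private): 20.60 + 1.30x = 205.59 - 2.41x → x_m = 49.8625.
Social marginal benefit = demand + MEB = 206.16 - 1.03x.
Set SMB = MC: 206.16 - 1.03x = 20.60 + 1.30x → x* = 79.6395.
The welfare-loss triangle has base |x_m − x*| and height MEB(x_m) (the vertical gap between SMB and MC is zero at x* and MEB at x_m).
DWL = ½ × 29.7770 × 69.3803 = 1032.9686.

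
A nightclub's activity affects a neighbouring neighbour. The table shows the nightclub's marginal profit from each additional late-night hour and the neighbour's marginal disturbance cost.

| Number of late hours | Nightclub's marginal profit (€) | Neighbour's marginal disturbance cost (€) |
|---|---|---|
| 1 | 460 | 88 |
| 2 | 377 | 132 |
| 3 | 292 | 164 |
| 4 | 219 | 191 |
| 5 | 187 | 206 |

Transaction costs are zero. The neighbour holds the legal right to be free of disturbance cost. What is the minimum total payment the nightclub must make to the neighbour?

Efficient level: marginal profit ≥ marginal disturbance cost through level 4, so k* = 4.
With the neighbour holding the right, the nightclub must at least compensate total damage at k*: 88 + 132 + 164 + 191 = 575.

€575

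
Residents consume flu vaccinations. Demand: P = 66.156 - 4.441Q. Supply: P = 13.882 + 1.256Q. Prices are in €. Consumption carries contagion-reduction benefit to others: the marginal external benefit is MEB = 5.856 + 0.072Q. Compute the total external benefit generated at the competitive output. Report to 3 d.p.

Market equilibrium (private): 13.882 + 1.256Q = 66.156 - 4.441Q → Q_m = 9.1757.
Total external benefit = ∫₀^{Q_m} (5.856 + 0.072Q) dQ = 5.856×9.1757 + ½×0.072×9.1757² = 56.7639.

€56.764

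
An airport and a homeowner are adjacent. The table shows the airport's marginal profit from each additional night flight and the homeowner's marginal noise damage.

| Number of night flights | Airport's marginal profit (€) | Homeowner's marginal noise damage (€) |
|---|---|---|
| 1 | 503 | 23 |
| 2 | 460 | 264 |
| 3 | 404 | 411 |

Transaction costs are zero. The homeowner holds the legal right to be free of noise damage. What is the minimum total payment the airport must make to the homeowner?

Efficient level: marginal profit ≥ marginal noise damage through level 2, so k* = 2.
With the homeowner holding the right, the airport must at least compensate total damage at k*: 23 + 264 = 287.

€287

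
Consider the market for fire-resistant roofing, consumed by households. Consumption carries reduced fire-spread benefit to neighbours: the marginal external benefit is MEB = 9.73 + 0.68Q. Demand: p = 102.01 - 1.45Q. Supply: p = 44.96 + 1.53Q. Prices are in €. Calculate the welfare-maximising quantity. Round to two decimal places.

Q* = 29.03

Social marginal benefit = demand + MEB = 111.74 - 0.77Q.
Set SMB = MC: 111.74 - 0.77Q = 44.96 + 1.53Q → Q* = 29.0348.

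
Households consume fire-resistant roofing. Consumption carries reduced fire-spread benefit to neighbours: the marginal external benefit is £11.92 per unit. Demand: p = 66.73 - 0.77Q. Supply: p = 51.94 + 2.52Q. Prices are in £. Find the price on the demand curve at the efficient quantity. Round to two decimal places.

Social marginal benefit = demand + MEB = 78.65 - 0.77Q.
Set SMB = MC: 78.65 - 0.77Q = 51.94 + 2.52Q → Q* = 8.1185.
Consumer price on the demand curve at Q*: 66.73 − 0.77×8.1185 = 60.4788.

P = £60.48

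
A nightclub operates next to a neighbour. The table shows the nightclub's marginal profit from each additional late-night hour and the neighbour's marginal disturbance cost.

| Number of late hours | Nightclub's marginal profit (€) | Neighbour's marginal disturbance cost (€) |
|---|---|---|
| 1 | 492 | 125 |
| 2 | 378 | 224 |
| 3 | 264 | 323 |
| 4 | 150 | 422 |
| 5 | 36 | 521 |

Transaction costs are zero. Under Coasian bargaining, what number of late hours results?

Bargaining reaches the level where marginal profit last exceeds marginal disturbance cost.
That holds through level 2 (378 ≥ 224) but not at 3 (264 < 323).

2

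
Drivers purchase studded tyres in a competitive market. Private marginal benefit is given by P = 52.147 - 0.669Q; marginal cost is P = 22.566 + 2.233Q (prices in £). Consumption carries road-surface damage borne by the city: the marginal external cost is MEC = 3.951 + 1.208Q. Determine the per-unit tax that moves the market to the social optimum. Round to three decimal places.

tax = £11.484 per unit

Social marginal benefit = demand − MEC = 48.196 - 1.877Q.
Set SMB = MC: 48.196 - 1.877Q = 22.566 + 2.233Q → Q* = 6.2360.
The Pigouvian tax equals MEC at Q*: 3.951 + 1.208×6.2360 = 11.4841.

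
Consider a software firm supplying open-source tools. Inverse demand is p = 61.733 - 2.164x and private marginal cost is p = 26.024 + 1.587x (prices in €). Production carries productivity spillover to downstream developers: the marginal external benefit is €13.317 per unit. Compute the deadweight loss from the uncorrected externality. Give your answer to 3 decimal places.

DWL = €23.639

Market equilibrium (private): 26.024 + 1.587x = 61.733 - 2.164x → x_m = 9.5199.
Social marginal cost = private MC − MEB = 12.707 + 1.587x.
Set SMC = demand: 12.707 + 1.587x = 61.733 - 2.164x → x* = 13.0701.
Between x* and x_m the wedge demand − SMC runs linearly from 0 to MEB(x_m), so the loss is a triangle.
DWL = ½ × 3.5502 × 13.3170 = 23.6390.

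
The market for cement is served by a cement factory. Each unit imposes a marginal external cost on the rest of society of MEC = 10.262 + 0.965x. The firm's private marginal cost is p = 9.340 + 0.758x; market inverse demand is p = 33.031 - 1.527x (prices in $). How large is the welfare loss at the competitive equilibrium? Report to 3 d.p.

Market equilibrium (private): 9.340 + 0.758x = 33.031 - 1.527x → x_m = 10.3681.
Social marginal cost = private MC + MEC = 19.602 + 1.723x.
Set SMC = demand: 19.602 + 1.723x = 33.031 - 1.527x → x* = 4.1320.
The loss is the area between SMC and demand from x* to x_m; with linear curves that's a triangle of height MEC(x_m).
DWL = ½ × 6.2361 × 20.2672 = 63.1941.

DWL = $63.194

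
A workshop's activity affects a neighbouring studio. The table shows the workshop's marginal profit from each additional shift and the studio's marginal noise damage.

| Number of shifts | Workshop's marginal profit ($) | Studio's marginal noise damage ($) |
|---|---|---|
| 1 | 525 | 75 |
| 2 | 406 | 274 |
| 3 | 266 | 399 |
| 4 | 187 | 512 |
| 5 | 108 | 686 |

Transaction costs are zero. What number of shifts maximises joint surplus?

2

Bargaining reaches the level where marginal profit last exceeds marginal noise damage.
That holds through level 2 (406 ≥ 274) but not at 3 (266 < 399).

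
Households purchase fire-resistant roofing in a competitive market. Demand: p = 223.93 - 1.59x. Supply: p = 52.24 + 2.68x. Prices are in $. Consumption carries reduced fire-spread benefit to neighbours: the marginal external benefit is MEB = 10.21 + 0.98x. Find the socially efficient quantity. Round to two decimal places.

Social marginal benefit = demand + MEB = 234.14 - 0.61x.
Set SMB = MC: 234.14 - 0.61x = 52.24 + 2.68x → x* = 55.2888.

x* = 55.29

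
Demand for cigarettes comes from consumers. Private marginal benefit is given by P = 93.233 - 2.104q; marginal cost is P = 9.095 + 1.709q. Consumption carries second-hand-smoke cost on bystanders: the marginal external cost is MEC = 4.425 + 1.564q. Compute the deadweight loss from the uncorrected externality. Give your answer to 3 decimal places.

Market equilibrium (private): 9.095 + 1.709q = 93.233 - 2.104q → q_m = 22.0661.
Social marginal benefit = demand − MEC = 88.808 - 3.668q.
Set SMB = MC: 88.808 - 3.668q = 9.095 + 1.709q → q* = 14.8248.
Between q* and q_m the wedge MC − SMB runs linearly from 0 to MEC(q_m), so the loss is a triangle.
DWL = ½ × 7.2413 × 38.9364 = 140.9751.

DWL = 140.975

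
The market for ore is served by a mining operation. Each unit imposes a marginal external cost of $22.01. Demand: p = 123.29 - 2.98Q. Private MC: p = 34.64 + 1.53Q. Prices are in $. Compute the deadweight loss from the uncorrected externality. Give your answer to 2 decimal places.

DWL = $53.71

Market equilibrium (private): 34.64 + 1.53Q = 123.29 - 2.98Q → Q_m = 19.6563.
Social marginal cost = private MC + MEC = 56.65 + 1.53Q.
Set SMC = demand: 56.65 + 1.53Q = 123.29 - 2.98Q → Q* = 14.7761.
The welfare-loss triangle has base |Q_m − Q*| and height MEC(Q_m) (the vertical gap between SMC and demand is zero at Q* and MEC at Q_m).
DWL = ½ × 4.8802 × 22.0100 = 53.7066.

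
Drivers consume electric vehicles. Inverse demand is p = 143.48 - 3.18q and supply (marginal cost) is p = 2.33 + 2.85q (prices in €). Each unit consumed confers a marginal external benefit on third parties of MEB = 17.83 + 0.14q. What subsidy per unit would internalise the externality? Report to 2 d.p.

subsidy = €21.61 per unit

Social marginal benefit = demand + MEB = 161.31 - 3.04q.
Set SMB = MC: 161.31 - 3.04q = 2.33 + 2.85q → q* = 26.9915.
The Pigouvian subsidy equals MEB at q*: 17.83 + 0.14×26.9915 = 21.6088.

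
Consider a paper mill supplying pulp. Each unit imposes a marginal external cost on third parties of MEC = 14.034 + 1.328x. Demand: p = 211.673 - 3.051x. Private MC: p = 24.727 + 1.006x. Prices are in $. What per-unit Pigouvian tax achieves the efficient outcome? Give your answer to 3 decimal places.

Social marginal cost = private MC + MEC = 38.761 + 2.334x.
Set SMC = demand: 38.761 + 2.334x = 211.673 - 3.051x → x* = 32.1099.
The Pigouvian tax equals MEC at x*: 14.034 + 1.328×32.1099 = 56.6759.

tax = $56.676 per unit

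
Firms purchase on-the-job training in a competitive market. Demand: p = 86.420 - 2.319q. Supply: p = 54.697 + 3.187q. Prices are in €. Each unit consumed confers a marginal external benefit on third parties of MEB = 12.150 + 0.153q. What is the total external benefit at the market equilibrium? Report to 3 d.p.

Market equilibrium (private): 54.697 + 3.187q = 86.420 - 2.319q → q_m = 5.7615.
Total external benefit = ∫₀^{q_m} (12.150 + 0.153q) dq = 12.150×5.7615 + ½×0.153×5.7615² = 72.5416.

€72.542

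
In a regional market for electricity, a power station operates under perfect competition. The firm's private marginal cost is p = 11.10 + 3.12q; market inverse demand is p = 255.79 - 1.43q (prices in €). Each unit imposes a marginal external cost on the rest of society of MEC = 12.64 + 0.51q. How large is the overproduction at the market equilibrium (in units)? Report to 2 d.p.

Market equilibrium (private): 11.10 + 3.12q = 255.79 - 1.43q → q_m = 53.7780.
Social marginal cost = private MC + MEC = 23.74 + 3.63q.
Set SMC = demand: 23.74 + 3.63q = 255.79 - 1.43q → q* = 45.8597.
Gap = |53.7780 − 45.8597| = 7.9183.

7.92 units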